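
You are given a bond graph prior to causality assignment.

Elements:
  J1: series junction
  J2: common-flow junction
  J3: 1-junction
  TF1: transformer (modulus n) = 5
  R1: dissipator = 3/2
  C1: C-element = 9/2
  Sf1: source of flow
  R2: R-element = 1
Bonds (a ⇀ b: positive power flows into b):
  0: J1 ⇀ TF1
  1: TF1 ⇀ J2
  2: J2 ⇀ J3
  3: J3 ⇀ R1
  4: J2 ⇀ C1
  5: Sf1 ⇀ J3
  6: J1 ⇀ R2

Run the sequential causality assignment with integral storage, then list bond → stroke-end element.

#0 |TF1
#1 |J2
#2 |J3
#3 |J3
#4 |J2
#5 |Sf1
#6 |J1

bond 5 |Sf1  (Sf1 fixes flow; stroke at Sf1)
bond 2 |J3  (J3: bond 5 brought flow, rest push out)
bond 3 |J3  (J3 flow already set via bond 5)
bond 1 |J2  (common-f at J2 fixed by 2)
bond 4 |J2  (J2 flow already set via bond 2)
bond 0 |TF1  (TF1: transformer flips bond 1)
bond 6 |J1  (J1 flow already set via bond 0)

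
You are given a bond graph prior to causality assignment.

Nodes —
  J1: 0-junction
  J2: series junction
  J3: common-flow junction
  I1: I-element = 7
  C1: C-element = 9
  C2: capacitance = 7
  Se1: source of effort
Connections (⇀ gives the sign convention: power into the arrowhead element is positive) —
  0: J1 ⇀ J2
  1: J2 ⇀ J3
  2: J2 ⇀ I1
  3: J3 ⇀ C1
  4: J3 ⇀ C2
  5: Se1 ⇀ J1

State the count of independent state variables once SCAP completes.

#5 stroke→J1  (Se1 (Se) sets effort on bond)
#0 stroke→J2  (J1 effort already set via bond 5)
#2 stroke→I1  (I1: I, integral causality)
#1 stroke→J2  (J2 flow already set via bond 2)
#3 stroke→J3  (common-f at J3 fixed by 1)
#4 stroke→J3  (1-jn J3 has f-setter on 1)

3  (C1, C2, I1 all integral)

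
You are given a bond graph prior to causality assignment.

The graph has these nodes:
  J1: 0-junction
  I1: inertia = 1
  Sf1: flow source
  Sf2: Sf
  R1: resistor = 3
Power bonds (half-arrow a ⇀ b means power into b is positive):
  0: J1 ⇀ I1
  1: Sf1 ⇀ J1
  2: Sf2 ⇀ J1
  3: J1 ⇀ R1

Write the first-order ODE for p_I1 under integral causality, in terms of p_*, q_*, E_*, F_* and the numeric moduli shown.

dp_I1/dt = 3*F_Sf1 + 3*F_Sf2 - 3*p_I1

bond 1 →Sf1  (Sf1 (Sf) sets flow on bond)
bond 2 →Sf2  (Sf2 fixes flow; stroke at Sf2)
bond 0 →I1  (prefer integral on I1)
bond 3 →J1  (closing 0-jn rule on J1)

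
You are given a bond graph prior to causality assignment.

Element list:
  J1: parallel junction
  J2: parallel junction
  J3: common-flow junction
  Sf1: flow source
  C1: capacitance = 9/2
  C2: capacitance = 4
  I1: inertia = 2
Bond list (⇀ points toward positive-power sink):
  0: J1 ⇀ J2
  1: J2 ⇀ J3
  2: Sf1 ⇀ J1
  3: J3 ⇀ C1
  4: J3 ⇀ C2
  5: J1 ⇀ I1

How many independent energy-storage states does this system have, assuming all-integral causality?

β2 stroke at Sf1  (Sf1: flow source, stroke at near end)
β3 stroke at J3  (prefer integral on C1)
β4 stroke at J3  (C2 integral (e out))
β1 stroke at J2  (J3 needs exactly one f-in)
β0 stroke at J1  (J2 effort already set via bond 1)
β5 stroke at I1  (J1 effort already set via bond 0)

3  (C1, C2, I1 all integral)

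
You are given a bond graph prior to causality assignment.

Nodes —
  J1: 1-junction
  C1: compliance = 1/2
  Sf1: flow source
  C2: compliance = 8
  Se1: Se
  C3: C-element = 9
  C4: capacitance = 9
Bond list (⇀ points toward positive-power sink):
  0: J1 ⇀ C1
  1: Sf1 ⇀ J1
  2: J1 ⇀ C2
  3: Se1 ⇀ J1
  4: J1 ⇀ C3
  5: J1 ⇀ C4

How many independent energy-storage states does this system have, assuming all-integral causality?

bond 1 →Sf1  (source Sf1 imposes f)
bond 3 →J1  (source Se1 imposes e)
bond 0 →J1  (common-f at J1 fixed by 1)
bond 2 →J1  (1-jn J1 has f-setter on 1)
bond 4 →J1  (common-f at J1 fixed by 1)
bond 5 →J1  (common-f at J1 fixed by 1)

4  (C1, C2, C3, C4 all integral)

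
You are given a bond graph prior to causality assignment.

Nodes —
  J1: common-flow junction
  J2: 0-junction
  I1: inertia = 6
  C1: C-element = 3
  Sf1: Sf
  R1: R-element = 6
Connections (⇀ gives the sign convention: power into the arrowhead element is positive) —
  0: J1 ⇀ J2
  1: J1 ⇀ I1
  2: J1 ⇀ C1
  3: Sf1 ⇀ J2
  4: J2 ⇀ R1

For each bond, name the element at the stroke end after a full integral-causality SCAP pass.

β0 |J1
β1 |I1
β2 |J1
β3 |Sf1
β4 |J2

β3 stroke at Sf1  (source Sf1 imposes f)
β1 stroke at I1  (I1: I, integral causality)
β0 stroke at J1  (J1: bond 1 brought flow, rest push out)
β2 stroke at J1  (1-jn J1 has f-setter on 1)
β4 stroke at J2  (closing 0-jn rule on J2)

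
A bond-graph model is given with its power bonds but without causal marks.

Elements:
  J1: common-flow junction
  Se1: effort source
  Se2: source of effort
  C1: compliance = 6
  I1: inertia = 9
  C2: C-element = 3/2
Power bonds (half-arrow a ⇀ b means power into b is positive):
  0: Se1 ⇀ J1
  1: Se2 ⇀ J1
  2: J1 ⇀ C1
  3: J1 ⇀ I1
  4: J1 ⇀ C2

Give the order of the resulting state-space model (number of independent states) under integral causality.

3  (C1, C2, I1 all integral)

β0 |J1  (Se1: effort source, stroke at far end)
β1 |J1  (Se2 fixes effort; stroke away)
β2 |J1  (C1 integral (e out))
β3 |I1  (I1 outputs flow p/I1)
β4 |J1  (J1 flow already set via bond 3)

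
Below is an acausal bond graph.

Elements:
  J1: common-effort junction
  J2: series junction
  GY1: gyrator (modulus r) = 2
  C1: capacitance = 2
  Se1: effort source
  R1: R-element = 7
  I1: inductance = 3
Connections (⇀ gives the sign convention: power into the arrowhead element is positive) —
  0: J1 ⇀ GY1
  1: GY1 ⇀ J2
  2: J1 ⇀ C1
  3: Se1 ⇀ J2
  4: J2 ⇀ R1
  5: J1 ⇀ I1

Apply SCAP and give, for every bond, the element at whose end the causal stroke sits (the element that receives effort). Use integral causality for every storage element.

#3 |J2  (Se1 (Se) sets effort on bond)
#2 |J1  (prefer integral on C1)
#0 |GY1  (0-jn J1 has e-setter on 2)
#5 |I1  (common-e at J1 fixed by 2)
#1 |GY1  (through GY1, causality inverts; strokes same side of GY1)
#4 |J2  (J2: bond 1 brought flow, rest push out)

bond 0 stroke→GY1
bond 1 stroke→GY1
bond 2 stroke→J1
bond 3 stroke→J2
bond 4 stroke→J2
bond 5 stroke→I1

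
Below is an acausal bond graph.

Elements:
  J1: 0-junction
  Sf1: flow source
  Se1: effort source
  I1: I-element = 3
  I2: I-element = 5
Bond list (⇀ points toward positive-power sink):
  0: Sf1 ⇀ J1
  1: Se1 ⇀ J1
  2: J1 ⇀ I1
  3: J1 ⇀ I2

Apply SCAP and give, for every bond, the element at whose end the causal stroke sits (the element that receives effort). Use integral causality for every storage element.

b0 |Sf1
b1 |J1
b2 |I1
b3 |I2

b0 stroke→Sf1  (Sf1: flow source, stroke at near end)
b1 stroke→J1  (Se1 (Se) sets effort on bond)
b2 stroke→I1  (J1: bond 1 brought effort, rest push out)
b3 stroke→I2  (common-e at J1 fixed by 1)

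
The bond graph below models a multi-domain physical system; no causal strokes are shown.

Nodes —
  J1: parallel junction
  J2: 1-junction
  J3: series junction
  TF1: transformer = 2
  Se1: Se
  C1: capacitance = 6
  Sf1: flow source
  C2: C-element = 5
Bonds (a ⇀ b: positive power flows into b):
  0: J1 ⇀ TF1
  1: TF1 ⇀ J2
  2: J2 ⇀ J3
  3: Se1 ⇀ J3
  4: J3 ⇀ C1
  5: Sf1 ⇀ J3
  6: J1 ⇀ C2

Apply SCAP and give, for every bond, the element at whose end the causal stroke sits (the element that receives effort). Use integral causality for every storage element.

bond 0 |TF1
bond 1 |J2
bond 2 |J3
bond 3 |J3
bond 4 |J3
bond 5 |Sf1
bond 6 |J1

β3 stroke→J3  (Se1 fixes effort; stroke away)
β5 stroke→Sf1  (source Sf1 imposes f)
β2 stroke→J3  (1-jn J3 has f-setter on 5)
β4 stroke→J3  (1-jn J3 has f-setter on 5)
β1 stroke→J2  (1-jn J2 has f-setter on 2)
β0 stroke→TF1  (TF TF1: opposite of bond 1)
β6 stroke→J1  (J1: last free bond brings effort in)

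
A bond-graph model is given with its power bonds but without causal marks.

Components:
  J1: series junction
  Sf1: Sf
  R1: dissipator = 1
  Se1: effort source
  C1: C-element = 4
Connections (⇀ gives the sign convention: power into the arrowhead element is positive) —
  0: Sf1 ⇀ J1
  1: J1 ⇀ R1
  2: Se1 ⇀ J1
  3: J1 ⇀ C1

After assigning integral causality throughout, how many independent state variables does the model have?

#0 stroke→Sf1  (Sf1 (Sf) sets flow on bond)
#2 stroke→J1  (source Se1 imposes e)
#1 stroke→J1  (common-f at J1 fixed by 0)
#3 stroke→J1  (J1 flow already set via bond 0)

1  (C1 all integral)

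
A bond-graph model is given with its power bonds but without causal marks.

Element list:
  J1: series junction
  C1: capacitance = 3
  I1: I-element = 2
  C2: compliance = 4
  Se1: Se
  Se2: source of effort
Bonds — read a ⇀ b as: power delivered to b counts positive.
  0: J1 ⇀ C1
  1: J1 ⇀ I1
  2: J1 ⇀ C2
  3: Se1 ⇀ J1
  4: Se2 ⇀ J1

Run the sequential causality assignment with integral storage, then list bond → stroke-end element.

#0 →J1
#1 →I1
#2 →J1
#3 →J1
#4 →J1

bond 3 |J1  (source Se1 imposes e)
bond 4 |J1  (source Se2 imposes e)
bond 0 |J1  (prefer integral on C1)
bond 1 |I1  (prefer integral on I1)
bond 2 |J1  (J1 flow already set via bond 1)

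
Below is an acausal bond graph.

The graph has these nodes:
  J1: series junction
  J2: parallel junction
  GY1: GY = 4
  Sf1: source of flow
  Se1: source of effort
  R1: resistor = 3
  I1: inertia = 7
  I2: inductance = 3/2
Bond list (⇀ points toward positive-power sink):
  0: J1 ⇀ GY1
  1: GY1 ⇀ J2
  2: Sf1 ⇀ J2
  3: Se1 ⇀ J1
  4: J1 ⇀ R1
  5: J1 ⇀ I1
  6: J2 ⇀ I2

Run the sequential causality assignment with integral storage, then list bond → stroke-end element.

β2 stroke at Sf1  (source Sf1 imposes f)
β3 stroke at J1  (source Se1 imposes e)
β5 stroke at I1  (prefer integral on I1)
β0 stroke at J1  (J1 flow already set via bond 5)
β4 stroke at J1  (J1 flow already set via bond 5)
β1 stroke at J2  (GY1 both-in/both-out from 0)
β6 stroke at I2  (0-jn J2 has e-setter on 1)

#0 |J1
#1 |J2
#2 |Sf1
#3 |J1
#4 |J1
#5 |I1
#6 |I2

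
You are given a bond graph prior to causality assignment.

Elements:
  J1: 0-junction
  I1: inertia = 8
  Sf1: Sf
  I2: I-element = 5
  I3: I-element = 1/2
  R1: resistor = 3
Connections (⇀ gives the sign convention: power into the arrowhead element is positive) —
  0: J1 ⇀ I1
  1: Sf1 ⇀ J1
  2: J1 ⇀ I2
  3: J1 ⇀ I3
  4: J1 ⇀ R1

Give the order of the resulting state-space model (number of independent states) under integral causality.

3  (I1, I2, I3 all integral)

bond 1 →Sf1  (source Sf1 imposes f)
bond 0 →I1  (I1 outputs flow p/I1)
bond 2 →I2  (I2 outputs flow p/I2)
bond 3 →I3  (prefer integral on I3)
bond 4 →J1  (closing 0-jn rule on J1)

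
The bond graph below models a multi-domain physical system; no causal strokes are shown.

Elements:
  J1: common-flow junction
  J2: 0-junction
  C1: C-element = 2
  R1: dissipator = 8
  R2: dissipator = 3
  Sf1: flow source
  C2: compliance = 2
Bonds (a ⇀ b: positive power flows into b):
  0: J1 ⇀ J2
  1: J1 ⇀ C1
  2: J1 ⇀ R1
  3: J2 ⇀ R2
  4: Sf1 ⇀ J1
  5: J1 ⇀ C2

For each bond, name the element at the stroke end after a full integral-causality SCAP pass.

β4 stroke→Sf1  (Sf1 fixes flow; stroke at Sf1)
β0 stroke→J1  (J1 flow already set via bond 4)
β1 stroke→J1  (J1: bond 4 brought flow, rest push out)
β2 stroke→J1  (common-f at J1 fixed by 4)
β5 stroke→J1  (common-f at J1 fixed by 4)
β3 stroke→J2  (J2: last free bond brings effort in)

b0 stroke at J1
b1 stroke at J1
b2 stroke at J1
b3 stroke at J2
b4 stroke at Sf1
b5 stroke at J1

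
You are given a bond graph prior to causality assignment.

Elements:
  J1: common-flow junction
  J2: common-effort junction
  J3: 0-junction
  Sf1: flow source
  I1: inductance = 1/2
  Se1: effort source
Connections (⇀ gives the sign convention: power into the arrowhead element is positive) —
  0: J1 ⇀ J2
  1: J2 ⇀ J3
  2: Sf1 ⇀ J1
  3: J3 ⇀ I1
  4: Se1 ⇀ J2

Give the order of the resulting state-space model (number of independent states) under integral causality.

bond 2 stroke at Sf1  (Sf1: flow source, stroke at near end)
bond 4 stroke at J2  (Se1: effort source, stroke at far end)
bond 0 stroke at J1  (1-jn J1 has f-setter on 2)
bond 1 stroke at J3  (J2: bond 4 brought effort, rest push out)
bond 3 stroke at I1  (J3 effort already set via bond 1)

1  (I1 all integral)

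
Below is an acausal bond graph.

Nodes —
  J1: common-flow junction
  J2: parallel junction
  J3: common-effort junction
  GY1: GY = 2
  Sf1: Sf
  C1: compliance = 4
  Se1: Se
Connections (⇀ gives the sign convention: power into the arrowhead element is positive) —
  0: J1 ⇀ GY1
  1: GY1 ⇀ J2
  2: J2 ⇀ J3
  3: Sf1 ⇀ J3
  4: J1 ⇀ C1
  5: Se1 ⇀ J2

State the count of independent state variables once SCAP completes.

1  (C1 all integral)

#3 |Sf1  (Sf1: flow source, stroke at near end)
#5 |J2  (Se1: effort source, stroke at far end)
#1 |GY1  (common-e at J2 fixed by 5)
#2 |J3  (common-e at J2 fixed by 5)
#0 |GY1  (GY1 both-in/both-out from 1)
#4 |J1  (1-jn J1 has f-setter on 0)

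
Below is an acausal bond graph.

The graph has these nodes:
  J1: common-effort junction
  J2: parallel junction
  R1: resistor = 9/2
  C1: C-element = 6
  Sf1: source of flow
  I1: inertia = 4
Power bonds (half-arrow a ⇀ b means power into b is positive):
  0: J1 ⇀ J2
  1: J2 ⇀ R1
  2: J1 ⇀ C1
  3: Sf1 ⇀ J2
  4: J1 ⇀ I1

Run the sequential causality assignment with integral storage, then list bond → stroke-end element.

β0 stroke→J2
β1 stroke→R1
β2 stroke→J1
β3 stroke→Sf1
β4 stroke→I1

#3 →Sf1  (source Sf1 imposes f)
#2 →J1  (C1 outputs effort q/C1)
#0 →J2  (J1 effort already set via bond 2)
#4 →I1  (common-e at J1 fixed by 2)
#1 →R1  (J2 effort already set via bond 0)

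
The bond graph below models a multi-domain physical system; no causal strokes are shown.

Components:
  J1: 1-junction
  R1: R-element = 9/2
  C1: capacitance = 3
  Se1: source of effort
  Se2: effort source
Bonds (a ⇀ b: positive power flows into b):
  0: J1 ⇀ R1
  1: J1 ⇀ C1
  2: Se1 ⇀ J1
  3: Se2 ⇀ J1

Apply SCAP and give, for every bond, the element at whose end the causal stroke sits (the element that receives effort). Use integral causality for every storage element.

bond 2 →J1  (source Se1 imposes e)
bond 3 →J1  (Se2: effort source, stroke at far end)
bond 1 →J1  (C1 outputs effort q/C1)
bond 0 →R1  (J1: last free bond brings flow in)

#0 stroke at R1
#1 stroke at J1
#2 stroke at J1
#3 stroke at J1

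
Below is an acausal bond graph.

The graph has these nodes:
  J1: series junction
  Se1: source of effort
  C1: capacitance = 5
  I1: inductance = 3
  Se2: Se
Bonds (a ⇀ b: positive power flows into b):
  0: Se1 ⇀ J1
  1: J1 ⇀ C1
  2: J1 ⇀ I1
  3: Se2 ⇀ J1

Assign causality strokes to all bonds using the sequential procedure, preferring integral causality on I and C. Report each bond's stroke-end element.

#0 →J1
#1 →J1
#2 →I1
#3 →J1

β0 stroke at J1  (Se1: effort source, stroke at far end)
β3 stroke at J1  (source Se2 imposes e)
β1 stroke at J1  (C1: C, integral causality)
β2 stroke at I1  (closing 1-jn rule on J1)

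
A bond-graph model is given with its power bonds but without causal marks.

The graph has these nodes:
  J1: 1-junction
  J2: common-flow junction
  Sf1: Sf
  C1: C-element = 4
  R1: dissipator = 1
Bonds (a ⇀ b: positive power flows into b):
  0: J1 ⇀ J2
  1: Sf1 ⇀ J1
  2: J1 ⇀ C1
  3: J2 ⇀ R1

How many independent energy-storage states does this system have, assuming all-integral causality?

b1 stroke→Sf1  (Sf1 fixes flow; stroke at Sf1)
b0 stroke→J1  (J1 flow already set via bond 1)
b2 stroke→J1  (1-jn J1 has f-setter on 1)
b3 stroke→J2  (1-jn J2 has f-setter on 0)

1  (C1 all integral)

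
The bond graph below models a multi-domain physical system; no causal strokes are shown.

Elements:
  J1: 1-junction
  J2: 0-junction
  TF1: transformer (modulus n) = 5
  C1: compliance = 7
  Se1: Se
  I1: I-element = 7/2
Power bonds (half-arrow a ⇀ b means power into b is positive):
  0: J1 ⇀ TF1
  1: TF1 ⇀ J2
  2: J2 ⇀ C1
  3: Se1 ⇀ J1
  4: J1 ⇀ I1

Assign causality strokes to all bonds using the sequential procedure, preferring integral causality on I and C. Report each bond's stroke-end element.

β3 →J1  (Se1 (Se) sets effort on bond)
β2 →J2  (C1: C, integral causality)
β1 →TF1  (J2: bond 2 brought effort, rest push out)
β0 →J1  (TF1 one-in-one-out from 1)
β4 →I1  (only one flow-in slot at J1)

#0 |J1
#1 |TF1
#2 |J2
#3 |J1
#4 |I1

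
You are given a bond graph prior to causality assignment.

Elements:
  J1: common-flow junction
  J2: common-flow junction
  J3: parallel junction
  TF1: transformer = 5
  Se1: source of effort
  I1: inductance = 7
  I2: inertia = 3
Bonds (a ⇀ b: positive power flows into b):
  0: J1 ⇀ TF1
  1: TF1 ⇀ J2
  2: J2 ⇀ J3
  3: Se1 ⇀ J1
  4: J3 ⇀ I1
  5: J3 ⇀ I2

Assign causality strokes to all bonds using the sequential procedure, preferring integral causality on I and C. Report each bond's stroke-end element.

β0 →TF1
β1 →J2
β2 →J3
β3 →J1
β4 →I1
β5 →I2

#3 stroke at J1  (source Se1 imposes e)
#0 stroke at TF1  (only one flow-in slot at J1)
#1 stroke at J2  (TF1 one-in-one-out from 0)
#2 stroke at J3  (only one flow-in slot at J2)
#4 stroke at I1  (J3 effort already set via bond 2)
#5 stroke at I2  (J3: bond 2 brought effort, rest push out)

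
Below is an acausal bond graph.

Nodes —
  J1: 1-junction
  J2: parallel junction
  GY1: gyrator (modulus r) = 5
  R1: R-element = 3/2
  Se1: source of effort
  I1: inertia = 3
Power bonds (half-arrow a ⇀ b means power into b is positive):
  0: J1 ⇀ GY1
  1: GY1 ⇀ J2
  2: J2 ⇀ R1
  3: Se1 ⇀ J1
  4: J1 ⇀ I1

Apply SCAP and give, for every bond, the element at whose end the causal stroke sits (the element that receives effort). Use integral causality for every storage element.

β3 stroke→J1  (Se1 (Se) sets effort on bond)
β4 stroke→I1  (prefer integral on I1)
β0 stroke→J1  (1-jn J1 has f-setter on 4)
β1 stroke→J2  (through GY1, causality inverts; strokes same side of GY1)
β2 stroke→R1  (J2 effort already set via bond 1)

#0 |J1
#1 |J2
#2 |R1
#3 |J1
#4 |I1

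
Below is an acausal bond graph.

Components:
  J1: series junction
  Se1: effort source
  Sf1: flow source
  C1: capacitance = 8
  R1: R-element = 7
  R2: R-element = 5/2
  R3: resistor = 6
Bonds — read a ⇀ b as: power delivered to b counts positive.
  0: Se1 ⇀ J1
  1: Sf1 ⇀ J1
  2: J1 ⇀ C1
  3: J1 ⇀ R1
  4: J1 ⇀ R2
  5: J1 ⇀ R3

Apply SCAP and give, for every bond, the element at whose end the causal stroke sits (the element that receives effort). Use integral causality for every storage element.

bond 0 stroke→J1
bond 1 stroke→Sf1
bond 2 stroke→J1
bond 3 stroke→J1
bond 4 stroke→J1
bond 5 stroke→J1

bond 0 stroke→J1  (source Se1 imposes e)
bond 1 stroke→Sf1  (Sf1 (Sf) sets flow on bond)
bond 2 stroke→J1  (J1: bond 1 brought flow, rest push out)
bond 3 stroke→J1  (common-f at J1 fixed by 1)
bond 4 stroke→J1  (common-f at J1 fixed by 1)
bond 5 stroke→J1  (J1: bond 1 brought flow, rest push out)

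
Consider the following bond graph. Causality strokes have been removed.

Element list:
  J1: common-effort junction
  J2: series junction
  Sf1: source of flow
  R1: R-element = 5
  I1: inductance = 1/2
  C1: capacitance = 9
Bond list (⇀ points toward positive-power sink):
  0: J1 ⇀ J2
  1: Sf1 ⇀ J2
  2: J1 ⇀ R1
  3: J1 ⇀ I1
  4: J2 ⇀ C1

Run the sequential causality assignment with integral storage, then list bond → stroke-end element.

#0 |J2
#1 |Sf1
#2 |J1
#3 |I1
#4 |J2

β1 stroke→Sf1  (Sf1: flow source, stroke at near end)
β0 stroke→J2  (common-f at J2 fixed by 1)
β4 stroke→J2  (1-jn J2 has f-setter on 1)
β3 stroke→I1  (I1 outputs flow p/I1)
β2 stroke→J1  (closing 0-jn rule on J1)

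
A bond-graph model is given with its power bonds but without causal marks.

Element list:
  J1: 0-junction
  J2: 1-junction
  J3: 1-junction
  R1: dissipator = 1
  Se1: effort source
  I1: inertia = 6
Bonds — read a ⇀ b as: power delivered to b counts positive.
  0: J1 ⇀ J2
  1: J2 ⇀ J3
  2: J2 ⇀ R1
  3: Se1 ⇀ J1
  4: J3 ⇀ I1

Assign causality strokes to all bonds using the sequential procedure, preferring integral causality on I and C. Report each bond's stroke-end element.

bond 3 stroke→J1  (Se1 (Se) sets effort on bond)
bond 0 stroke→J2  (J1 effort already set via bond 3)
bond 4 stroke→I1  (I1 integral (f out))
bond 1 stroke→J3  (common-f at J3 fixed by 4)
bond 2 stroke→J2  (J2: bond 1 brought flow, rest push out)

b0 stroke at J2
b1 stroke at J3
b2 stroke at J2
b3 stroke at J1
b4 stroke at I1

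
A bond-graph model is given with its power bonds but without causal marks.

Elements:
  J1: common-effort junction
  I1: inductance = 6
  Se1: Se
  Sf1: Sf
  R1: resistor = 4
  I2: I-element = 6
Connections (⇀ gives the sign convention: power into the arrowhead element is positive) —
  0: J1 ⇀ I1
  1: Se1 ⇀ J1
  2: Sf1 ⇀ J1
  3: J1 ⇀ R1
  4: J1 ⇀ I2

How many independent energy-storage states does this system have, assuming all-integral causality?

b1 →J1  (Se1 fixes effort; stroke away)
b2 →Sf1  (Sf1 fixes flow; stroke at Sf1)
b0 →I1  (0-jn J1 has e-setter on 1)
b3 →R1  (common-e at J1 fixed by 1)
b4 →I2  (J1: bond 1 brought effort, rest push out)

2  (I1, I2 all integral)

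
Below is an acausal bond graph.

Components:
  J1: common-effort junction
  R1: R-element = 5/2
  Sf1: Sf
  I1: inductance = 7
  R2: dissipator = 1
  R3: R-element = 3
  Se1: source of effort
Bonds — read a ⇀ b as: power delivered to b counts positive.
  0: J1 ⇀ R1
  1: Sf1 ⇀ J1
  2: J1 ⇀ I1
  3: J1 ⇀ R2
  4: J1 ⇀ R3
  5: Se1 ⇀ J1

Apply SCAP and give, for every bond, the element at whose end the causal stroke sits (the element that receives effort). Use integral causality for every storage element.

#1 stroke at Sf1  (Sf1 fixes flow; stroke at Sf1)
#5 stroke at J1  (source Se1 imposes e)
#0 stroke at R1  (common-e at J1 fixed by 5)
#2 stroke at I1  (J1 effort already set via bond 5)
#3 stroke at R2  (J1 effort already set via bond 5)
#4 stroke at R3  (0-jn J1 has e-setter on 5)

b0 |R1
b1 |Sf1
b2 |I1
b3 |R2
b4 |R3
b5 |J1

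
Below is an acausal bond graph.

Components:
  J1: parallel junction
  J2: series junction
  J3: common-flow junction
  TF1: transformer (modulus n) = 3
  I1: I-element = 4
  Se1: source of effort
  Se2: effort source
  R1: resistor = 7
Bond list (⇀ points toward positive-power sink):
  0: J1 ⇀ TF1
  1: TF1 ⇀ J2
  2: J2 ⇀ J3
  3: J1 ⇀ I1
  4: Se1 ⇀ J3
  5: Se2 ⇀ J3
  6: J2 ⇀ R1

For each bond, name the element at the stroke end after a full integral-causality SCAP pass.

β0 stroke at J1
β1 stroke at TF1
β2 stroke at J2
β3 stroke at I1
β4 stroke at J3
β5 stroke at J3
β6 stroke at J2

β4 →J3  (source Se1 imposes e)
β5 →J3  (Se2 (Se) sets effort on bond)
β2 →J2  (J3: last free bond brings flow in)
β3 →I1  (I1 integral (f out))
β0 →J1  (J1: last free bond brings effort in)
β1 →TF1  (TF TF1: opposite of bond 0)
β6 →J2  (J2 flow already set via bond 1)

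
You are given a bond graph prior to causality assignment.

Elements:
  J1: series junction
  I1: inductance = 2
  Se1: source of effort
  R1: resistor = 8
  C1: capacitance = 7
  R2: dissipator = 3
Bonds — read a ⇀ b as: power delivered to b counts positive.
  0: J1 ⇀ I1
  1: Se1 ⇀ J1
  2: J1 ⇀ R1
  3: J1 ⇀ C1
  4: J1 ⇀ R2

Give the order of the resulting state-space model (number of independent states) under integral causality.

β1 stroke→J1  (Se1: effort source, stroke at far end)
β0 stroke→I1  (I1 integral (f out))
β2 stroke→J1  (common-f at J1 fixed by 0)
β3 stroke→J1  (J1 flow already set via bond 0)
β4 stroke→J1  (J1 flow already set via bond 0)

2  (C1, I1 all integral)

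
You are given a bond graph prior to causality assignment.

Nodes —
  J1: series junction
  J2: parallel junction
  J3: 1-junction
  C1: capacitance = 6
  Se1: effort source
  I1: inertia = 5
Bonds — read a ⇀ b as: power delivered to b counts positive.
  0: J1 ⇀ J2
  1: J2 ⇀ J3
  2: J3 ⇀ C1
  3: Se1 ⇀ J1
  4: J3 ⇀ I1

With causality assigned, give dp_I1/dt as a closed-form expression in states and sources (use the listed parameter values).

b3 stroke at J1  (Se1 (Se) sets effort on bond)
b0 stroke at J2  (J1 needs exactly one f-in)
b1 stroke at J3  (common-e at J2 fixed by 0)
b2 stroke at J3  (C1: C, integral causality)
b4 stroke at I1  (closing 1-jn rule on J3)

dp_I1/dt = E_Se1 - q_C1/6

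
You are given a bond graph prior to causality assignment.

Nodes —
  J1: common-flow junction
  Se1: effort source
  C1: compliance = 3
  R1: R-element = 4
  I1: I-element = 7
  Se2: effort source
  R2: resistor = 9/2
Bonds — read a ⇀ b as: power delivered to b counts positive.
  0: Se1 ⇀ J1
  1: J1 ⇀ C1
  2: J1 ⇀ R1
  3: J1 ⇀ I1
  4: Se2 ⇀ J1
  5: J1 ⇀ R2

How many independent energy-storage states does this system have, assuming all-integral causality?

2  (C1, I1 all integral)

β0 stroke→J1  (Se1 fixes effort; stroke away)
β4 stroke→J1  (Se2 fixes effort; stroke away)
β1 stroke→J1  (C1 integral (e out))
β3 stroke→I1  (prefer integral on I1)
β2 stroke→J1  (1-jn J1 has f-setter on 3)
β5 stroke→J1  (J1: bond 3 brought flow, rest push out)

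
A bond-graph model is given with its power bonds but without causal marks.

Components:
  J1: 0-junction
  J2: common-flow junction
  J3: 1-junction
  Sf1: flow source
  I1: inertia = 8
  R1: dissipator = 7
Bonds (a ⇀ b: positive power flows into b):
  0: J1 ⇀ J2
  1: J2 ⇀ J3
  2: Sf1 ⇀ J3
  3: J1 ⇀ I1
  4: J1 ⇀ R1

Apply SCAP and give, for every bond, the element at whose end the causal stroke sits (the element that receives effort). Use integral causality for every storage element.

β2 stroke→Sf1  (Sf1 (Sf) sets flow on bond)
β1 stroke→J3  (1-jn J3 has f-setter on 2)
β0 stroke→J2  (1-jn J2 has f-setter on 1)
β3 stroke→I1  (prefer integral on I1)
β4 stroke→J1  (J1 needs exactly one e-in)

bond 0 stroke→J2
bond 1 stroke→J3
bond 2 stroke→Sf1
bond 3 stroke→I1
bond 4 stroke→J1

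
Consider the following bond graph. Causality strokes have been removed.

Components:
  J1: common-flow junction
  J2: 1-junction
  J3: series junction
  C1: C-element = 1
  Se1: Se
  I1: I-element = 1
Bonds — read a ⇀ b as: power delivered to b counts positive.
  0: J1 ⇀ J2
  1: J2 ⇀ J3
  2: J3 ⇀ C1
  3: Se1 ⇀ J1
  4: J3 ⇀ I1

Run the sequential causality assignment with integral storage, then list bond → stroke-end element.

bond 3 stroke at J1  (Se1: effort source, stroke at far end)
bond 0 stroke at J2  (J1: last free bond brings flow in)
bond 1 stroke at J3  (only one flow-in slot at J2)
bond 2 stroke at J3  (C1: C, integral causality)
bond 4 stroke at I1  (closing 1-jn rule on J3)

b0 stroke at J2
b1 stroke at J3
b2 stroke at J3
b3 stroke at J1
b4 stroke at I1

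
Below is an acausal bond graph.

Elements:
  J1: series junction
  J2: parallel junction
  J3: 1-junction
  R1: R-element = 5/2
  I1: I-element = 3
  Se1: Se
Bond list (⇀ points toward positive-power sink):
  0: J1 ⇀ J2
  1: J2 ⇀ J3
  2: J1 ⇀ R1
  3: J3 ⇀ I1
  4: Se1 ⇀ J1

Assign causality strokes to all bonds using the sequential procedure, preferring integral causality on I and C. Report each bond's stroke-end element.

b0 →J2
b1 →J3
b2 →J1
b3 →I1
b4 →J1

b4 stroke→J1  (source Se1 imposes e)
b3 stroke→I1  (I1: I, integral causality)
b1 stroke→J3  (1-jn J3 has f-setter on 3)
b0 stroke→J2  (J2 needs exactly one e-in)
b2 stroke→J1  (J1 flow already set via bond 0)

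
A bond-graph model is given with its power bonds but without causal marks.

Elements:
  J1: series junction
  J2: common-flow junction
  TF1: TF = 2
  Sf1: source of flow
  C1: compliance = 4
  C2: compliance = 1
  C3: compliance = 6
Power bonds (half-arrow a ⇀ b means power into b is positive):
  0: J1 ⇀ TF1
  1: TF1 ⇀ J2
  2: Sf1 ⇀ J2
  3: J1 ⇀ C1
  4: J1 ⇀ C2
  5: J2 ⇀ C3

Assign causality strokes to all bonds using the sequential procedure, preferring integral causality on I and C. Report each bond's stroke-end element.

bond 2 |Sf1  (Sf1: flow source, stroke at near end)
bond 1 |J2  (J2: bond 2 brought flow, rest push out)
bond 5 |J2  (1-jn J2 has f-setter on 2)
bond 0 |TF1  (TF1 one-in-one-out from 1)
bond 3 |J1  (J1: bond 0 brought flow, rest push out)
bond 4 |J1  (J1 flow already set via bond 0)

β0 |TF1
β1 |J2
β2 |Sf1
β3 |J1
β4 |J1
β5 |J2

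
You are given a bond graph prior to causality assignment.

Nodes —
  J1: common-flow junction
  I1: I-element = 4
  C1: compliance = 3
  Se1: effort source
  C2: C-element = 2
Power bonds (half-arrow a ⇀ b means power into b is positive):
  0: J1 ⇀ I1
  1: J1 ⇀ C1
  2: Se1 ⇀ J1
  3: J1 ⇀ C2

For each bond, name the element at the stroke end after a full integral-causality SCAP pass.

#0 stroke at I1
#1 stroke at J1
#2 stroke at J1
#3 stroke at J1

bond 2 stroke→J1  (Se1 fixes effort; stroke away)
bond 0 stroke→I1  (I1 outputs flow p/I1)
bond 1 stroke→J1  (1-jn J1 has f-setter on 0)
bond 3 stroke→J1  (J1: bond 0 brought flow, rest push out)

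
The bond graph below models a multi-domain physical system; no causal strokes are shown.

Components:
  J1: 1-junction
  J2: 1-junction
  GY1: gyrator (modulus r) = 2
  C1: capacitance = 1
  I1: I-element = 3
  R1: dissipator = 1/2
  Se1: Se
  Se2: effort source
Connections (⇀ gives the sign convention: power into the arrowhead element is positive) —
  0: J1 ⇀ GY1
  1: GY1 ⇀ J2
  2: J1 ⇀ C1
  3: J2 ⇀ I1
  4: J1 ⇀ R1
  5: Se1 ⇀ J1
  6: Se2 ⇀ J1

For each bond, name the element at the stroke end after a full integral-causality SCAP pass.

b5 →J1  (Se1: effort source, stroke at far end)
b6 →J1  (Se2 (Se) sets effort on bond)
b2 →J1  (C1: C, integral causality)
b3 →I1  (I1: I, integral causality)
b1 →J2  (1-jn J2 has f-setter on 3)
b0 →J1  (GY1: gyrator matches bond 1)
b4 →R1  (only one flow-in slot at J1)

bond 0 |J1
bond 1 |J2
bond 2 |J1
bond 3 |I1
bond 4 |R1
bond 5 |J1
bond 6 |J1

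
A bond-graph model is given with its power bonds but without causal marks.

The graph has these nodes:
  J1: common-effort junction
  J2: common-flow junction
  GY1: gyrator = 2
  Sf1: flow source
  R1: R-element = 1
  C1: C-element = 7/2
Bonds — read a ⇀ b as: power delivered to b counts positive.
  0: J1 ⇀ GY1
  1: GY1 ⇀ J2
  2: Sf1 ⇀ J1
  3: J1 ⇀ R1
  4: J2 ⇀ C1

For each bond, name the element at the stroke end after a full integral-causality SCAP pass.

#2 →Sf1  (source Sf1 imposes f)
#4 →J2  (C1: C, integral causality)
#1 →GY1  (J2: last free bond brings flow in)
#0 →GY1  (GY1 both-in/both-out from 1)
#3 →J1  (J1: last free bond brings effort in)

#0 stroke at GY1
#1 stroke at GY1
#2 stroke at Sf1
#3 stroke at J1
#4 stroke at J2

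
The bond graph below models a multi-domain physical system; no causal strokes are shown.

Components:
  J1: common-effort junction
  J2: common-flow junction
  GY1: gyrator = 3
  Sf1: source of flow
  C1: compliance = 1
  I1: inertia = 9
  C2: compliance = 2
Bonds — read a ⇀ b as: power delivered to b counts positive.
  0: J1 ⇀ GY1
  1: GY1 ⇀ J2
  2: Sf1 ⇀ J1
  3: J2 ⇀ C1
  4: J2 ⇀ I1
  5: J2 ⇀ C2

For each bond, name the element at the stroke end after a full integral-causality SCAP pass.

β0 stroke at J1
β1 stroke at J2
β2 stroke at Sf1
β3 stroke at J2
β4 stroke at I1
β5 stroke at J2

bond 2 |Sf1  (Sf1: flow source, stroke at near end)
bond 0 |J1  (closing 0-jn rule on J1)
bond 1 |J2  (GY1: gyrator matches bond 0)
bond 3 |J2  (C1 outputs effort q/C1)
bond 4 |I1  (I1 outputs flow p/I1)
bond 5 |J2  (J2 flow already set via bond 4)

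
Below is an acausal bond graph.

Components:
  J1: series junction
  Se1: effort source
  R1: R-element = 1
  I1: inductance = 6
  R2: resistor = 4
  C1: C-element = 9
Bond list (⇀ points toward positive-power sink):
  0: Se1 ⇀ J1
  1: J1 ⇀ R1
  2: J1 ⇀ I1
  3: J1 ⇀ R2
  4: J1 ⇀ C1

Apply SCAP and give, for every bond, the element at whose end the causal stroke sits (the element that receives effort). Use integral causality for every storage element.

#0 stroke→J1
#1 stroke→J1
#2 stroke→I1
#3 stroke→J1
#4 stroke→J1

#0 stroke→J1  (source Se1 imposes e)
#2 stroke→I1  (I1: I, integral causality)
#1 stroke→J1  (common-f at J1 fixed by 2)
#3 stroke→J1  (J1: bond 2 brought flow, rest push out)
#4 stroke→J1  (J1: bond 2 brought flow, rest push out)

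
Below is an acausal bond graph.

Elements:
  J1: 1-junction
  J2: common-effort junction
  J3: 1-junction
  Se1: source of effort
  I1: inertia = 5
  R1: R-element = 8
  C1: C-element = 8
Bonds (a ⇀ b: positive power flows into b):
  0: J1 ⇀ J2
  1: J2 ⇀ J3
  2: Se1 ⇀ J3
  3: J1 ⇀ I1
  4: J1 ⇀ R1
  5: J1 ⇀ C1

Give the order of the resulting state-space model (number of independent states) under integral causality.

2  (C1, I1 all integral)

#2 stroke at J3  (source Se1 imposes e)
#1 stroke at J2  (closing 1-jn rule on J3)
#0 stroke at J1  (common-e at J2 fixed by 1)
#3 stroke at I1  (I1: I, integral causality)
#4 stroke at J1  (J1: bond 3 brought flow, rest push out)
#5 stroke at J1  (common-f at J1 fixed by 3)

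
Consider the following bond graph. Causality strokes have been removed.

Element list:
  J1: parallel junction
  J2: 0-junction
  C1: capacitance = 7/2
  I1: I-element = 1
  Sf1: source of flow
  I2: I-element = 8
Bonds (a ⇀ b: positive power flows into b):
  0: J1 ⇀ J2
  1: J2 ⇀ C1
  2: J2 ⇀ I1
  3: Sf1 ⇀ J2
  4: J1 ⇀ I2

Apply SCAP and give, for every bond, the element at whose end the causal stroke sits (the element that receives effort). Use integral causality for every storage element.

β0 |J1
β1 |J2
β2 |I1
β3 |Sf1
β4 |I2

bond 3 |Sf1  (Sf1 (Sf) sets flow on bond)
bond 1 |J2  (prefer integral on C1)
bond 0 |J1  (0-jn J2 has e-setter on 1)
bond 2 |I1  (J2 effort already set via bond 1)
bond 4 |I2  (J1 effort already set via bond 0)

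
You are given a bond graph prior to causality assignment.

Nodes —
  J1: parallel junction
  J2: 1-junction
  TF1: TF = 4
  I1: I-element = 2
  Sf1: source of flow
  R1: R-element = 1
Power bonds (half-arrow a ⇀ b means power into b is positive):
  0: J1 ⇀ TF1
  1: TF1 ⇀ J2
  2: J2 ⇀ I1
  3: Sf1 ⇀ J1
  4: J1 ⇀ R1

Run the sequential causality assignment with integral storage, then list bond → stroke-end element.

β3 stroke→Sf1  (Sf1 (Sf) sets flow on bond)
β2 stroke→I1  (I1: I, integral causality)
β1 stroke→J2  (1-jn J2 has f-setter on 2)
β0 stroke→TF1  (TF1 one-in-one-out from 1)
β4 stroke→J1  (J1 needs exactly one e-in)

b0 →TF1
b1 →J2
b2 →I1
b3 →Sf1
b4 →J1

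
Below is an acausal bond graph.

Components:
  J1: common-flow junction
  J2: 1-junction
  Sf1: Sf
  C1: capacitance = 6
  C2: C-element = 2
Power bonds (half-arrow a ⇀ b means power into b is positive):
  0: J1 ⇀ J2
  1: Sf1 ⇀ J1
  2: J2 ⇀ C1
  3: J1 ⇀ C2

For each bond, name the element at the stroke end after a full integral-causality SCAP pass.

β1 |Sf1  (Sf1: flow source, stroke at near end)
β0 |J1  (common-f at J1 fixed by 1)
β3 |J1  (1-jn J1 has f-setter on 1)
β2 |J2  (J2 flow already set via bond 0)

b0 stroke at J1
b1 stroke at Sf1
b2 stroke at J2
b3 stroke at J1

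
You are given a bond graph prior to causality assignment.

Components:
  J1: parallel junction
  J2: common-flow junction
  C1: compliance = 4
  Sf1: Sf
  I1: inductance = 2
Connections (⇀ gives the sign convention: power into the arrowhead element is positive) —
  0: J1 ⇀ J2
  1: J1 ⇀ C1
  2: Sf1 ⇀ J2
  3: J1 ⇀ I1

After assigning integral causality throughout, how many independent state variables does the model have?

bond 2 →Sf1  (Sf1: flow source, stroke at near end)
bond 0 →J2  (J2: bond 2 brought flow, rest push out)
bond 1 →J1  (prefer integral on C1)
bond 3 →I1  (J1 effort already set via bond 1)

2  (C1, I1 all integral)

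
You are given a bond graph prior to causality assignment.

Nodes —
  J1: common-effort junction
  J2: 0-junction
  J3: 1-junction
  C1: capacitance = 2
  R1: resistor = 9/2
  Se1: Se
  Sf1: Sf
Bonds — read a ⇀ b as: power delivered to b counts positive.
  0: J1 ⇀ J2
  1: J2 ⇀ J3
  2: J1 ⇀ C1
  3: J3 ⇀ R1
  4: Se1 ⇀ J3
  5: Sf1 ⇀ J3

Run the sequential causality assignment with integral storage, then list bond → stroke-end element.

#4 stroke at J3  (Se1: effort source, stroke at far end)
#5 stroke at Sf1  (source Sf1 imposes f)
#1 stroke at J3  (1-jn J3 has f-setter on 5)
#3 stroke at J3  (J3: bond 5 brought flow, rest push out)
#0 stroke at J2  (closing 0-jn rule on J2)
#2 stroke at J1  (J1 needs exactly one e-in)

β0 stroke→J2
β1 stroke→J3
β2 stroke→J1
β3 stroke→J3
β4 stroke→J3
β5 stroke→Sf1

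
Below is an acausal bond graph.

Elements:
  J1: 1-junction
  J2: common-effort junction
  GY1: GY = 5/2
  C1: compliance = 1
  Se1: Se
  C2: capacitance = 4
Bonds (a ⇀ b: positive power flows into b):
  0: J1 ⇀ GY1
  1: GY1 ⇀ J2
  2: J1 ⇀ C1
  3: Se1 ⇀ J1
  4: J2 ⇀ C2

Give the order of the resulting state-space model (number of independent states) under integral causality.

2  (C1, C2 all integral)

b3 →J1  (source Se1 imposes e)
b2 →J1  (C1 integral (e out))
b0 →GY1  (J1 needs exactly one f-in)
b1 →GY1  (GY1: gyrator matches bond 0)
b4 →J2  (only one effort-in slot at J2)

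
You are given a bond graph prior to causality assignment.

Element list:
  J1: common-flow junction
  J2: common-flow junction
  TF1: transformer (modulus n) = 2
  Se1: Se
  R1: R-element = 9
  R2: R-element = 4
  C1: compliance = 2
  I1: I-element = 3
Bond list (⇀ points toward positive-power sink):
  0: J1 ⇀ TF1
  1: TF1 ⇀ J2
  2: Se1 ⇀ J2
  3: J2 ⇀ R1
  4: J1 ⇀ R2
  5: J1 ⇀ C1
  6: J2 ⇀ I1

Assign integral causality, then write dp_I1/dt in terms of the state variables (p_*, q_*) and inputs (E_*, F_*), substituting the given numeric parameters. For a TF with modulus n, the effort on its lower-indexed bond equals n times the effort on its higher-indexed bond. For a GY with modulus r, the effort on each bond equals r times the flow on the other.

#2 |J2  (Se1 fixes effort; stroke away)
#5 |J1  (C1 integral (e out))
#6 |I1  (I1: I, integral causality)
#1 |J2  (J2 flow already set via bond 6)
#3 |J2  (J2: bond 6 brought flow, rest push out)
#0 |TF1  (through TF1, causality passes straight; one stroke at TF1)
#4 |J1  (common-f at J1 fixed by 0)

dp_I1/dt = E_Se1 - 10*p_I1/3 - q_C1/4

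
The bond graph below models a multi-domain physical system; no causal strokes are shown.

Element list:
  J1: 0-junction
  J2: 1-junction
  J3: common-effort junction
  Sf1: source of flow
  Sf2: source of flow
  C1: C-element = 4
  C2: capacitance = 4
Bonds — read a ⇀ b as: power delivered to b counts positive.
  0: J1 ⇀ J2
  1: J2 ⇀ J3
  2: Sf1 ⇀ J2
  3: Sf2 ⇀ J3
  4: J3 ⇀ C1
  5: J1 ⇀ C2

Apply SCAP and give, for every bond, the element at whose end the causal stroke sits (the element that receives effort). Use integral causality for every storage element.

b0 |J2
b1 |J2
b2 |Sf1
b3 |Sf2
b4 |J3
b5 |J1

#2 |Sf1  (Sf1 fixes flow; stroke at Sf1)
#3 |Sf2  (source Sf2 imposes f)
#0 |J2  (J2 flow already set via bond 2)
#1 |J2  (J2: bond 2 brought flow, rest push out)
#4 |J3  (J3: last free bond brings effort in)
#5 |J1  (J1: last free bond brings effort in)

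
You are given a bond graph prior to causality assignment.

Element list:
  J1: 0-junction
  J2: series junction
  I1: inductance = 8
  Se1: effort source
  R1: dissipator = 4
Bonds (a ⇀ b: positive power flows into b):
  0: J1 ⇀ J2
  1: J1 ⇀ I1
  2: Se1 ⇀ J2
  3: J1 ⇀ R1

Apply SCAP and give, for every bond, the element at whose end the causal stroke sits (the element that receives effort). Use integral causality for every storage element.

#0 |J1
#1 |I1
#2 |J2
#3 |R1

bond 2 stroke at J2  (Se1 fixes effort; stroke away)
bond 0 stroke at J1  (only one flow-in slot at J2)
bond 1 stroke at I1  (common-e at J1 fixed by 0)
bond 3 stroke at R1  (0-jn J1 has e-setter on 0)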